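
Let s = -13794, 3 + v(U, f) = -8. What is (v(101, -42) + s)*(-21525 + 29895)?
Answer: -115547850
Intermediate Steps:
v(U, f) = -11 (v(U, f) = -3 - 8 = -11)
(v(101, -42) + s)*(-21525 + 29895) = (-11 - 13794)*(-21525 + 29895) = -13805*8370 = -115547850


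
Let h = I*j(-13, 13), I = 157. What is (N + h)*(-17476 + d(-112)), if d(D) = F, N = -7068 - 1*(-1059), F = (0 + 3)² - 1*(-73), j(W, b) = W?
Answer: 140021700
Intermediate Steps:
F = 82 (F = 3² + 73 = 9 + 73 = 82)
N = -6009 (N = -7068 + 1059 = -6009)
d(D) = 82
h = -2041 (h = 157*(-13) = -2041)
(N + h)*(-17476 + d(-112)) = (-6009 - 2041)*(-17476 + 82) = -8050*(-17394) = 140021700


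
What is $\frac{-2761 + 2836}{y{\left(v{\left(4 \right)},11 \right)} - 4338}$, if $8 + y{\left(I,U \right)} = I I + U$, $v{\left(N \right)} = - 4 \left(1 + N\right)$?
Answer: $- \frac{15}{787} \approx -0.01906$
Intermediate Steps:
$v{\left(N \right)} = -4 - 4 N$
$y{\left(I,U \right)} = -8 + U + I^{2}$ ($y{\left(I,U \right)} = -8 + \left(I I + U\right) = -8 + \left(I^{2} + U\right) = -8 + \left(U + I^{2}\right) = -8 + U + I^{2}$)
$\frac{-2761 + 2836}{y{\left(v{\left(4 \right)},11 \right)} - 4338} = \frac{-2761 + 2836}{\left(-8 + 11 + \left(-4 - 16\right)^{2}\right) - 4338} = \frac{75}{\left(-8 + 11 + \left(-4 - 16\right)^{2}\right) - 4338} = \frac{75}{\left(-8 + 11 + \left(-20\right)^{2}\right) - 4338} = \frac{75}{\left(-8 + 11 + 400\right) - 4338} = \frac{75}{403 - 4338} = \frac{75}{-3935} = 75 \left(- \frac{1}{3935}\right) = - \frac{15}{787}$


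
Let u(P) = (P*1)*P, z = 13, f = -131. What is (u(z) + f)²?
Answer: 1444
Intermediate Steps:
u(P) = P² (u(P) = P*P = P²)
(u(z) + f)² = (13² - 131)² = (169 - 131)² = 38² = 1444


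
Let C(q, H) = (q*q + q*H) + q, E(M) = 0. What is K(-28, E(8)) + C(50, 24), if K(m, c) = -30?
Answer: 3720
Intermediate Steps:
C(q, H) = q + q**2 + H*q (C(q, H) = (q**2 + H*q) + q = q + q**2 + H*q)
K(-28, E(8)) + C(50, 24) = -30 + 50*(1 + 24 + 50) = -30 + 50*75 = -30 + 3750 = 3720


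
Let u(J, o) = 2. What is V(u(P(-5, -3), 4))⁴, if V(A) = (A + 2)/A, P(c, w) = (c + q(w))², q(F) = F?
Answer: 16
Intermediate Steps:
P(c, w) = (c + w)²
V(A) = (2 + A)/A
V(u(P(-5, -3), 4))⁴ = ((2 + 2)/2)⁴ = ((½)*4)⁴ = 2⁴ = 16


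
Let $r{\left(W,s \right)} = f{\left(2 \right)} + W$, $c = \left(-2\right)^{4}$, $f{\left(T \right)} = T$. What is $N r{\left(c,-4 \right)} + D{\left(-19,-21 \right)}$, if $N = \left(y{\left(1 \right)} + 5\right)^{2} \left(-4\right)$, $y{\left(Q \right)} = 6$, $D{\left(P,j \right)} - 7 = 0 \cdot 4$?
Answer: $-8705$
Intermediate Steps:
$D{\left(P,j \right)} = 7$ ($D{\left(P,j \right)} = 7 + 0 \cdot 4 = 7 + 0 = 7$)
$c = 16$
$r{\left(W,s \right)} = 2 + W$
$N = -484$ ($N = \left(6 + 5\right)^{2} \left(-4\right) = 11^{2} \left(-4\right) = 121 \left(-4\right) = -484$)
$N r{\left(c,-4 \right)} + D{\left(-19,-21 \right)} = - 484 \left(2 + 16\right) + 7 = \left(-484\right) 18 + 7 = -8712 + 7 = -8705$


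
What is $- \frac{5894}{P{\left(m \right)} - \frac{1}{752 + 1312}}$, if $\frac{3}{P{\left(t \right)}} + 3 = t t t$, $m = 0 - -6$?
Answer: $- \frac{863730336}{1993} \approx -4.3338 \cdot 10^{5}$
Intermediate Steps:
$m = 6$ ($m = 0 + 6 = 6$)
$P{\left(t \right)} = \frac{3}{-3 + t^{3}}$ ($P{\left(t \right)} = \frac{3}{-3 + t t t} = \frac{3}{-3 + t^{2} t} = \frac{3}{-3 + t^{3}}$)
$- \frac{5894}{P{\left(m \right)} - \frac{1}{752 + 1312}} = - \frac{5894}{\frac{3}{-3 + 6^{3}} - \frac{1}{752 + 1312}} = - \frac{5894}{\frac{3}{-3 + 216} - \frac{1}{2064}} = - \frac{5894}{\frac{3}{213} - \frac{1}{2064}} = - \frac{5894}{3 \cdot \frac{1}{213} - \frac{1}{2064}} = - \frac{5894}{\frac{1}{71} - \frac{1}{2064}} = - \frac{5894}{\frac{1993}{146544}} = \left(-5894\right) \frac{146544}{1993} = - \frac{863730336}{1993}$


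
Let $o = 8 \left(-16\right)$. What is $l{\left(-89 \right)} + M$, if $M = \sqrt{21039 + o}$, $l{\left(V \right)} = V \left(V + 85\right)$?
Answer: $356 + \sqrt{20911} \approx 500.61$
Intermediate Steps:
$o = -128$
$l{\left(V \right)} = V \left(85 + V\right)$
$M = \sqrt{20911}$ ($M = \sqrt{21039 - 128} = \sqrt{20911} \approx 144.61$)
$l{\left(-89 \right)} + M = - 89 \left(85 - 89\right) + \sqrt{20911} = \left(-89\right) \left(-4\right) + \sqrt{20911} = 356 + \sqrt{20911}$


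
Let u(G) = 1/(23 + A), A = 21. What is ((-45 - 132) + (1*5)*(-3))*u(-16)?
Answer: -48/11 ≈ -4.3636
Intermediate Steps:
u(G) = 1/44 (u(G) = 1/(23 + 21) = 1/44)
((-45 - 132) + (1*5)*(-3))*u(-16) = ((-45 - 132) + (1*5)*(-3))*(1/44) = (-177 + 5*(-3))*(1/44) = (-177 - 15)*(1/44) = -192*1/44 = -48/11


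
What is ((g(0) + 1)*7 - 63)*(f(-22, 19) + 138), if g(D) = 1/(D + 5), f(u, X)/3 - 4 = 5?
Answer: -9009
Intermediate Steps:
f(u, X) = 27 (f(u, X) = 12 + 3*5 = 12 + 15 = 27)
g(D) = 1/(5 + D)
((g(0) + 1)*7 - 63)*(f(-22, 19) + 138) = ((1/(5 + 0) + 1)*7 - 63)*(27 + 138) = ((1/5 + 1)*7 - 63)*165 = ((6/5)*7 - 63)*165 = (42/5 - 63)*165 = -273/5*165 = -9009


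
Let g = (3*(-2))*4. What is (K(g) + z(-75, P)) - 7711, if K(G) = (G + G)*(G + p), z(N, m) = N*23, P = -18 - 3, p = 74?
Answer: -11836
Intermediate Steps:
P = -21
z(N, m) = 23*N
g = -24 (g = -6*4 = -24)
K(G) = 2*G*(74 + G) (K(G) = (G + G)*(G + 74) = (2*G)*(74 + G) = 2*G*(74 + G))
(K(g) + z(-75, P)) - 7711 = (2*(-24)*(74 - 24) + 23*(-75)) - 7711 = (2*(-24)*50 - 1725) - 7711 = (-2400 - 1725) - 7711 = -4125 - 7711 = -11836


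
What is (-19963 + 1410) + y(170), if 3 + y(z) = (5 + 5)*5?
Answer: -18506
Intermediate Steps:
y(z) = 47 (y(z) = -3 + (5 + 5)*5 = -3 + 10*5 = -3 + 50 = 47)
(-19963 + 1410) + y(170) = (-19963 + 1410) + 47 = -18553 + 47 = -18506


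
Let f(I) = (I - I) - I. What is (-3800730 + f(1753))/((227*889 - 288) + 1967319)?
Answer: -3802483/2168834 ≈ -1.7532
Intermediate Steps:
f(I) = -I (f(I) = 0 - I = -I)
(-3800730 + f(1753))/((227*889 - 288) + 1967319) = (-3800730 - 1*1753)/((227*889 - 288) + 1967319) = (-3800730 - 1753)/((201803 - 288) + 1967319) = -3802483/(201515 + 1967319) = -3802483/2168834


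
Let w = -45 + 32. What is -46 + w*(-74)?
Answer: 916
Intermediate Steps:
w = -13
-46 + w*(-74) = -46 - 13*(-74) = -46 + 962 = 916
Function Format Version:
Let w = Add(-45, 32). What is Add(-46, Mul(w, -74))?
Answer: 916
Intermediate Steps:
w = -13
Add(-46, Mul(w, -74)) = Add(-46, Mul(-13, -74)) = Add(-46, 962) = 916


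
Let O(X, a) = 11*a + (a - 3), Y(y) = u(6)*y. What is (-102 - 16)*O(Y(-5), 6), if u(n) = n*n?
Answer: -8142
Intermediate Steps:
u(n) = n²
Y(y) = 36*y (Y(y) = 6²*y = 36*y)
O(X, a) = -3 + 12*a (O(X, a) = 11*a + (-3 + a) = -3 + 12*a)
(-102 - 16)*O(Y(-5), 6) = (-102 - 16)*(-3 + 12*6) = -118*(-3 + 72) = -118*69 = -8142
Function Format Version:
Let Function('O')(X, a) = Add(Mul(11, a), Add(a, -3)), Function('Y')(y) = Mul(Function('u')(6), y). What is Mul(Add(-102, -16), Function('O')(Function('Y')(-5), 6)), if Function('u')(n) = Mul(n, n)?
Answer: -8142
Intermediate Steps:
Function('u')(n) = Pow(n, 2)
Function('Y')(y) = Mul(36, y) (Function('Y')(y) = Mul(Pow(6, 2), y) = Mul(36, y))
Function('O')(X, a) = Add(-3, Mul(12, a)) (Function('O')(X, a) = Add(Mul(11, a), Add(-3, a)) = Add(-3, Mul(12, a)))
Mul(Add(-102, -16), Function('O')(Function('Y')(-5), 6)) = Mul(Add(-102, -16), Add(-3, Mul(12, 6))) = Mul(-118, Add(-3, 72)) = Mul(-118, 69) = -8142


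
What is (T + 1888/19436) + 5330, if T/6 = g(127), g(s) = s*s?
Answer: 496123808/4859 ≈ 1.0210e+5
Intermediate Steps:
g(s) = s**2
T = 96774 (T = 6*127**2 = 6*16129 = 96774)
(T + 1888/19436) + 5330 = (96774 + 1888/19436) + 5330 = (96774 + 1888*(1/19436)) + 5330 = (96774 + 472/4859) + 5330 = 470225338/4859 + 5330 = 496123808/4859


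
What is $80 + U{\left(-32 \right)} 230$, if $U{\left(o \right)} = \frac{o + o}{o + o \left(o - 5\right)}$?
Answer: $\frac{605}{9} \approx 67.222$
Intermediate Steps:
$U{\left(o \right)} = \frac{2 o}{o + o \left(-5 + o\right)}$
$80 + U{\left(-32 \right)} 230 = 80 + \frac{2}{-4 - 32} \cdot 230 = 80 + \frac{2}{-36} \cdot 230 = 80 + 2 \left(- \frac{1}{36}\right) 230 = 80 - \frac{115}{9} = \frac{605}{9}$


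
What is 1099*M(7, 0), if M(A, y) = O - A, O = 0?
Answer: -7693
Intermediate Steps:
M(A, y) = -A (M(A, y) = 0 - A = -A)
1099*M(7, 0) = 1099*(-1*7) = 1099*(-7) = -7693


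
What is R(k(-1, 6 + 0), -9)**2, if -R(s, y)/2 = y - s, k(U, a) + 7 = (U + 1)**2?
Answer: 16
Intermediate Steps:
k(U, a) = -7 + (1 + U)**2 (k(U, a) = -7 + (U + 1)**2 = -7 + (1 + U)**2)
R(s, y) = -2*y + 2*s (R(s, y) = -2*(y - s) = -2*y + 2*s)
R(k(-1, 6 + 0), -9)**2 = (-2*(-9) + 2*(-7 + (1 - 1)**2))**2 = (18 + 2*(-7 + 0**2))**2 = (18 + 2*(-7 + 0))**2 = (18 + 2*(-7))**2 = (18 - 14)**2 = 4**2 = 16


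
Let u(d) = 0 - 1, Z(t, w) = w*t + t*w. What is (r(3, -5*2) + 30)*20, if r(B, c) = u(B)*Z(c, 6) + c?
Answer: 2800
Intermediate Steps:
Z(t, w) = 2*t*w (Z(t, w) = t*w + t*w = 2*t*w)
u(d) = -1
r(B, c) = -11*c (r(B, c) = -2*c*6 + c = -12*c + c = -11*c)
(r(3, -5*2) + 30)*20 = (-(-55)*2 + 30)*20 = (-11*(-10) + 30)*20 = (110 + 30)*20 = 140*20 = 2800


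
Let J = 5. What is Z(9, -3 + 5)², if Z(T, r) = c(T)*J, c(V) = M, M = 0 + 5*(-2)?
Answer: 2500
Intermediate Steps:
M = -10 (M = 0 - 10 = -10)
c(V) = -10
Z(T, r) = -50 (Z(T, r) = -10*5 = -50)
Z(9, -3 + 5)² = (-50)² = 2500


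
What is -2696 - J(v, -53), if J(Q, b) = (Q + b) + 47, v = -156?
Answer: -2534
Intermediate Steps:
J(Q, b) = 47 + Q + b
-2696 - J(v, -53) = -2696 - (47 - 156 - 53) = -2696 - 1*(-162) = -2696 + 162 = -2534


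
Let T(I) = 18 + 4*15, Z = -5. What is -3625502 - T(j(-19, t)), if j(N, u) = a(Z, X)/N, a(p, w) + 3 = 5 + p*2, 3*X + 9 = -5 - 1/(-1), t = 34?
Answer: -3625580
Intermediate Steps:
X = -13/3 (X = -3 + (-5 - 1/(-1))/3 = -3 + (-5 - (-1))/3 = -3 + (-5 - 1*(-1))/3 = -3 + (-5 + 1)/3 = -3 + (⅓)*(-4) = -3 - 4/3 = -13/3 ≈ -4.3333)
a(p, w) = 2 + 2*p (a(p, w) = -3 + (5 + p*2) = -3 + (5 + 2*p) = 2 + 2*p)
j(N, u) = -8/N (j(N, u) = (2 + 2*(-5))/N = (2 - 10)/N = -8/N)
T(I) = 78 (T(I) = 18 + 60 = 78)
-3625502 - T(j(-19, t)) = -3625502 - 1*78 = -3625502 - 78 = -3625580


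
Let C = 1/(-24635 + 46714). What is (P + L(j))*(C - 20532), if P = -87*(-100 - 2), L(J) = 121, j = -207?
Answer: -4077667612865/22079 ≈ -1.8469e+8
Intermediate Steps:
P = 8874 (P = -87*(-102) = 8874)
C = 1/22079 ≈ 4.5292e-5
(P + L(j))*(C - 20532) = (8874 + 121)*(1/22079 - 20532) = 8995*(-453326027/22079) = -4077667612865/22079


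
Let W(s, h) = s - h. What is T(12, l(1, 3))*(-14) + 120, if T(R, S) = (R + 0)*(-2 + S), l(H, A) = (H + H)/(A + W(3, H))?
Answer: 1944/5 ≈ 388.80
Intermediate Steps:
l(H, A) = 2*H/(3 + A - H) (l(H, A) = (H + H)/(A + (3 - H)) = (2*H)/(3 + A - H) = 2*H/(3 + A - H))
T(R, S) = R*(-2 + S)
T(12, l(1, 3))*(-14) + 120 = (12*(-2 + 2*1/(3 + 3 - 1*1)))*(-14) + 120 = (12*(-2 + 2*1/(3 + 3 - 1)))*(-14) + 120 = (12*(-2 + 2*1/5))*(-14) + 120 = (12*(-2 + 2*1*(1/5)))*(-14) + 120 = (12*(-2 + 2/5))*(-14) + 120 = (12*(-8/5))*(-14) + 120 = -96/5*(-14) + 120 = 1344/5 + 120 = 1944/5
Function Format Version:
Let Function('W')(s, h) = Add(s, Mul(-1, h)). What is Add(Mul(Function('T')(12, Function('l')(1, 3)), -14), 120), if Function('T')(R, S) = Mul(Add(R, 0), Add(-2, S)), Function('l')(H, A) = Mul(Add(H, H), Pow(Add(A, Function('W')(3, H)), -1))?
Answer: Rational(1944, 5) ≈ 388.80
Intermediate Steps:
Function('l')(H, A) = Mul(2, H, Pow(Add(3, A, Mul(-1, H)), -1)) (Function('l')(H, A) = Mul(Add(H, H), Pow(Add(A, Add(3, Mul(-1, H))), -1)) = Mul(Mul(2, H), Pow(Add(3, A, Mul(-1, H)), -1)) = Mul(2, H, Pow(Add(3, A, Mul(-1, H)), -1)))
Function('T')(R, S) = Mul(R, Add(-2, S))
Add(Mul(Function('T')(12, Function('l')(1, 3)), -14), 120) = Add(Mul(Mul(12, Add(-2, Mul(2, 1, Pow(Add(3, 3, Mul(-1, 1)), -1)))), -14), 120) = Add(Mul(Mul(12, Add(-2, Mul(2, 1, Pow(Add(3, 3, -1), -1)))), -14), 120) = Add(Mul(Mul(12, Add(-2, Mul(2, 1, Pow(5, -1)))), -14), 120) = Add(Mul(Mul(12, Add(-2, Mul(2, 1, Rational(1, 5)))), -14), 120) = Add(Mul(Mul(12, Add(-2, Rational(2, 5))), -14), 120) = Add(Mul(Mul(12, Rational(-8, 5)), -14), 120) = Add(Mul(Rational(-96, 5), -14), 120) = Add(Rational(1344, 5), 120) = Rational(1944, 5)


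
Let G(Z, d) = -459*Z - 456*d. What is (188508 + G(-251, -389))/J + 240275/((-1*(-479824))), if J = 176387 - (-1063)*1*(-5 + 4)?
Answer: 68242445081/21031165744 ≈ 3.2448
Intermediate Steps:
J = 175324 (J = 176387 - (-1063)*1*(-1) = 176387 - (-1063)*(-1) = 176387 - 1*1063 = 176387 - 1063 = 175324)
(188508 + G(-251, -389))/J + 240275/((-1*(-479824))) = (188508 + (-459*(-251) - 456*(-389)))/175324 + 240275/((-1*(-479824))) = (188508 + (115209 + 177384))*(1/175324) + 240275/479824 = (188508 + 292593)*(1/175324) + 240275*(1/479824) = 481101*(1/175324) + 240275/479824 = 481101/175324 + 240275/479824 = 68242445081/21031165744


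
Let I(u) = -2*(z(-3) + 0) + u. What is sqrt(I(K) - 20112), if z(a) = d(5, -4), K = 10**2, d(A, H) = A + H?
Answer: I*sqrt(20014) ≈ 141.47*I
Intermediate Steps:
K = 100
z(a) = 1 (z(a) = 5 - 4 = 1)
I(u) = -2 + u (I(u) = -2*(1 + 0) + u = -2*1 + u = -2 + u)
sqrt(I(K) - 20112) = sqrt((-2 + 100) - 20112) = sqrt(98 - 20112) = sqrt(-20014) = I*sqrt(20014)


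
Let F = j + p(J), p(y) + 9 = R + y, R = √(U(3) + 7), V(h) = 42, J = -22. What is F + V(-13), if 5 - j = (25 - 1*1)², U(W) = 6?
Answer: -560 + √13 ≈ -556.39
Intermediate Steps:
R = √13 (R = √(6 + 7) = √13 ≈ 3.6056)
j = -571 (j = 5 - (25 - 1*1)² = 5 - (25 - 1)² = 5 - 1*24² = 5 - 1*576 = 5 - 576 = -571)
p(y) = -9 + y + √13 (p(y) = -9 + (√13 + y) = -9 + (y + √13) = -9 + y + √13)
F = -602 + √13 (F = -571 + (-9 - 22 + √13) = -571 + (-31 + √13) = -602 + √13 ≈ -598.39)
F + V(-13) = (-602 + √13) + 42 = -560 + √13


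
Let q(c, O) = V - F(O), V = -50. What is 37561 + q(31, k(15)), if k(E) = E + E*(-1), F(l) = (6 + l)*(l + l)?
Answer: 37511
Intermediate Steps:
F(l) = 2*l*(6 + l) (F(l) = (6 + l)*(2*l) = 2*l*(6 + l))
k(E) = 0 (k(E) = E - E = 0)
q(c, O) = -50 - 2*O*(6 + O)
37561 + q(31, k(15)) = 37561 + (-50 - 2*0*(6 + 0)) = 37561 + (-50 - 2*0*6) = 37561 + (-50 + 0) = 37561 - 50 = 37511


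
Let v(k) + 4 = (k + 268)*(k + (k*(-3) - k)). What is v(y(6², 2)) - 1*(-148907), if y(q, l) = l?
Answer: 147283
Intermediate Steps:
v(k) = -4 - 3*k*(268 + k) (v(k) = -4 + (k + 268)*(k + (k*(-3) - k)) = -4 + (268 + k)*(k + (-3*k - k)) = -4 + (268 + k)*(k - 4*k) = -4 + (268 + k)*(-3*k) = -4 - 3*k*(268 + k))
v(y(6², 2)) - 1*(-148907) = (-4 - 804*2 - 3*2²) - 1*(-148907) = (-4 - 1608 - 3*4) + 148907 = (-4 - 1608 - 12) + 148907 = -1624 + 148907 = 147283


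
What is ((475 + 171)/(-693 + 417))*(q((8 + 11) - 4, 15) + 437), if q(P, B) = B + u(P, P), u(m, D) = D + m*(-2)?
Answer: -6137/6 ≈ -1022.8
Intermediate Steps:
u(m, D) = D - 2*m
q(P, B) = B - P (q(P, B) = B + (P - 2*P) = B - P)
((475 + 171)/(-693 + 417))*(q((8 + 11) - 4, 15) + 437) = ((475 + 171)/(-693 + 417))*((15 - ((8 + 11) - 4)) + 437) = (646/(-276))*((15 - (19 - 4)) + 437) = (646*(-1/276))*((15 - 1*15) + 437) = -323*((15 - 15) + 437)/138 = -323*(0 + 437)/138 = -323/138*437 = -6137/6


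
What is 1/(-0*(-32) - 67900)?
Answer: -1/67900 ≈ -1.4728e-5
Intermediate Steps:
1/(-0*(-32) - 67900) = 1/(-203*0 - 67900) = 1/(0 - 67900) = 1/(-67900) = -1/67900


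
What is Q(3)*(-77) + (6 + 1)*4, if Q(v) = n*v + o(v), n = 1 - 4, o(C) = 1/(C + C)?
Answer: 4249/6 ≈ 708.17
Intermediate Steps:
o(C) = 1/(2*C)
n = -3
Q(v) = 1/(2*v) - 3*v (Q(v) = -3*v + 1/(2*v) = 1/(2*v) - 3*v)
Q(3)*(-77) + (6 + 1)*4 = ((1/2)/3 - 3*3)*(-77) + (6 + 1)*4 = ((1/2)*(1/3) - 9)*(-77) + 7*4 = (1/6 - 9)*(-77) + 28 = -53/6*(-77) + 28 = 4081/6 + 28 = 4249/6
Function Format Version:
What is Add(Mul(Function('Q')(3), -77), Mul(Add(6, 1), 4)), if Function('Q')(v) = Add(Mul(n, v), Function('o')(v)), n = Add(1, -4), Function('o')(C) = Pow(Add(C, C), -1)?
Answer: Rational(4249, 6) ≈ 708.17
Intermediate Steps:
Function('o')(C) = Mul(Rational(1, 2), Pow(C, -1)) (Function('o')(C) = Pow(Mul(2, C), -1) = Mul(Rational(1, 2), Pow(C, -1)))
n = -3
Function('Q')(v) = Add(Mul(Rational(1, 2), Pow(v, -1)), Mul(-3, v)) (Function('Q')(v) = Add(Mul(-3, v), Mul(Rational(1, 2), Pow(v, -1))) = Add(Mul(Rational(1, 2), Pow(v, -1)), Mul(-3, v)))
Add(Mul(Function('Q')(3), -77), Mul(Add(6, 1), 4)) = Add(Mul(Add(Mul(Rational(1, 2), Pow(3, -1)), Mul(-3, 3)), -77), Mul(Add(6, 1), 4)) = Add(Mul(Add(Mul(Rational(1, 2), Rational(1, 3)), -9), -77), Mul(7, 4)) = Add(Mul(Add(Rational(1, 6), -9), -77), 28) = Add(Mul(Rational(-53, 6), -77), 28) = Add(Rational(4081, 6), 28) = Rational(4249, 6)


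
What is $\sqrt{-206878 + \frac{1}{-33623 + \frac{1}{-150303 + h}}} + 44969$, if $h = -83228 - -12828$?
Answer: $44969 + \frac{i \sqrt{11392097767685667333600110}}{7420696970} \approx 44969.0 + 454.84 i$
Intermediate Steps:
$h = -70400$ ($h = -83228 + 12828 = -70400$)
$\sqrt{-206878 + \frac{1}{-33623 + \frac{1}{-150303 + h}}} + 44969 = \sqrt{-206878 + \frac{1}{-33623 + \frac{1}{-150303 - 70400}}} + 44969 = \sqrt{-206878 + \frac{1}{-33623 + \frac{1}{-220703}}} + 44969 = \sqrt{-206878 + \frac{1}{-33623 - \frac{1}{220703}}} + 44969 = \sqrt{-206878 + \frac{1}{- \frac{7420696970}{220703}}} + 44969 = \sqrt{-206878 - \frac{220703}{7420696970}} + 44969 = \sqrt{- \frac{1535178947980363}{7420696970}} + 44969 = \frac{i \sqrt{11392097767685667333600110}}{7420696970} + 44969 = 44969 + \frac{i \sqrt{11392097767685667333600110}}{7420696970}$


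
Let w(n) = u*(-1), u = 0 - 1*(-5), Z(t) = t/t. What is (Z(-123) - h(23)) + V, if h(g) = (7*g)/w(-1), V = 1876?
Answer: 9546/5 ≈ 1909.2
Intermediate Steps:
Z(t) = 1
u = 5 (u = 0 + 5 = 5)
w(n) = -5 (w(n) = 5*(-1) = -5)
h(g) = -7*g/5 (h(g) = (7*g)/(-5) = (7*g)*(-⅕) = -7*g/5)
(Z(-123) - h(23)) + V = (1 - (-7)*23/5) + 1876 = (1 - 1*(-161/5)) + 1876 = (1 + 161/5) + 1876 = 166/5 + 1876 = 9546/5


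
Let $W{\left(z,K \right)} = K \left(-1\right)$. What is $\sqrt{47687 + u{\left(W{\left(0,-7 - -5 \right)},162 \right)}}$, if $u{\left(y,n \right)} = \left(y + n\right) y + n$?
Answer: $3 \sqrt{5353} \approx 219.49$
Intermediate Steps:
$W{\left(z,K \right)} = - K$
$u{\left(y,n \right)} = n + y \left(n + y\right)$ ($u{\left(y,n \right)} = \left(n + y\right) y + n = y \left(n + y\right) + n = n + y \left(n + y\right)$)
$\sqrt{47687 + u{\left(W{\left(0,-7 - -5 \right)},162 \right)}} = \sqrt{47687 + \left(162 + \left(- (-7 - -5)\right)^{2} + 162 \left(- (-7 - -5)\right)\right)} = \sqrt{47687 + \left(162 + \left(- (-7 + 5)\right)^{2} + 162 \left(- (-7 + 5)\right)\right)} = \sqrt{47687 + \left(162 + \left(\left(-1\right) \left(-2\right)\right)^{2} + 162 \left(\left(-1\right) \left(-2\right)\right)\right)} = \sqrt{47687 + \left(162 + 2^{2} + 162 \cdot 2\right)} = \sqrt{47687 + \left(162 + 4 + 324\right)} = \sqrt{47687 + 490} = \sqrt{48177} = 3 \sqrt{5353}$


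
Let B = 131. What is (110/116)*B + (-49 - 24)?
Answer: 2971/58 ≈ 51.224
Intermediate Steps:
(110/116)*B + (-49 - 24) = (110/116)*131 + (-49 - 24) = (110*(1/116))*131 - 73 = (55/58)*131 - 73 = 7205/58 - 73 = 2971/58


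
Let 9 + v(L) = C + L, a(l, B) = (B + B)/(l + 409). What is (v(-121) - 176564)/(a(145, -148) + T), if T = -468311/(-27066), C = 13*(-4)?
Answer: -1325114604372/125716379 ≈ -10541.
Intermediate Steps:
C = -52
a(l, B) = 2*B/(409 + l) (a(l, B) = (2*B)/(409 + l) = 2*B/(409 + l))
v(L) = -61 + L (v(L) = -9 + (-52 + L) = -61 + L)
T = 468311/27066 (T = -468311*(-1/27066) = 468311/27066 ≈ 17.303)
(v(-121) - 176564)/(a(145, -148) + T) = ((-61 - 121) - 176564)/(2*(-148)/(409 + 145) + 468311/27066) = (-182 - 176564)/(2*(-148)/554 + 468311/27066) = -176746/(2*(-148)*(1/554) + 468311/27066) = -176746/(-148/277 + 468311/27066) = -176746/125716379/7497282 = -176746*7497282/125716379 = -1325114604372/125716379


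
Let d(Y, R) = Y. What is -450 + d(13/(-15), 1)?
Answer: -6763/15 ≈ -450.87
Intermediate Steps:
-450 + d(13/(-15), 1) = -450 + 13/(-15) = -450 + 13*(-1/15) = -450 - 13/15 = -6763/15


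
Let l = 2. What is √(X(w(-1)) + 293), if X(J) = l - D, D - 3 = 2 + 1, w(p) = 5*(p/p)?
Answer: 17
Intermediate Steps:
w(p) = 5 (w(p) = 5*1 = 5)
D = 6 (D = 3 + (2 + 1) = 3 + 3 = 6)
X(J) = -4 (X(J) = 2 - 1*6 = 2 - 6 = -4)
√(X(w(-1)) + 293) = √(-4 + 293) = √289 = 17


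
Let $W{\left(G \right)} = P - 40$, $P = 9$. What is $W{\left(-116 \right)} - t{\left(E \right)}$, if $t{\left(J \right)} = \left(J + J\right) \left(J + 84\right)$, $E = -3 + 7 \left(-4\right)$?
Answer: $3255$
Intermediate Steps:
$E = -31$ ($E = -3 - 28 = -31$)
$t{\left(J \right)} = 2 J \left(84 + J\right)$
$W{\left(G \right)} = -31$ ($W{\left(G \right)} = 9 - 40 = -31$)
$W{\left(-116 \right)} - t{\left(E \right)} = -31 - 2 \left(-31\right) \left(84 - 31\right) = -31 - 2 \left(-31\right) 53 = -31 - -3286 = -31 + 3286 = 3255$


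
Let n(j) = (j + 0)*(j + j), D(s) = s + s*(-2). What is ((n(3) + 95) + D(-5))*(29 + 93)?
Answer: 14396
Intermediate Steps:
D(s) = -s (D(s) = s - 2*s = -s)
n(j) = 2*j² (n(j) = j*(2*j) = 2*j²)
((n(3) + 95) + D(-5))*(29 + 93) = ((2*3² + 95) - 1*(-5))*(29 + 93) = ((2*9 + 95) + 5)*122 = ((18 + 95) + 5)*122 = (113 + 5)*122 = 118*122 = 14396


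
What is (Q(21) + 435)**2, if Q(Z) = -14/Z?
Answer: 1697809/9 ≈ 1.8865e+5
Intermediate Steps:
(Q(21) + 435)**2 = (-14/21 + 435)**2 = (-14*1/21 + 435)**2 = (-2/3 + 435)**2 = (1303/3)**2 = 1697809/9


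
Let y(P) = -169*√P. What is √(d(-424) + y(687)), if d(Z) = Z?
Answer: √(-424 - 169*√687) ≈ 69.668*I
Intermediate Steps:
√(d(-424) + y(687)) = √(-424 - 169*√687)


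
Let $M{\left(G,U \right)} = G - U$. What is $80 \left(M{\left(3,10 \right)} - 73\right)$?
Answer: $-6400$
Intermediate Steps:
$80 \left(M{\left(3,10 \right)} - 73\right) = 80 \left(\left(3 - 10\right) - 73\right) = 80 \left(-7 - 73\right) = 80 \left(-80\right) = -6400$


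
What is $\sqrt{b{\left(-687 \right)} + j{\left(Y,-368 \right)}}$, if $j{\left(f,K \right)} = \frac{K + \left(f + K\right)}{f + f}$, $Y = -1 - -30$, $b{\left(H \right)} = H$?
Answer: $\frac{i \sqrt{2352074}}{58} \approx 26.442 i$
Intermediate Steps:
$Y = 29$ ($Y = -1 + 30 = 29$)
$j{\left(f,K \right)} = \frac{f + 2 K}{2 f}$ ($j{\left(f,K \right)} = \frac{K + \left(K + f\right)}{2 f} = \left(f + 2 K\right) \frac{1}{2 f} = \frac{f + 2 K}{2 f}$)
$\sqrt{b{\left(-687 \right)} + j{\left(Y,-368 \right)}} = \sqrt{-687 + \frac{-368 + \frac{1}{2} \cdot 29}{29}} = \sqrt{-687 + \frac{-368 + \frac{29}{2}}{29}} = \sqrt{-687 + \frac{1}{29} \left(- \frac{707}{2}\right)} = \sqrt{-687 - \frac{707}{58}} = \sqrt{- \frac{40553}{58}} = \frac{i \sqrt{2352074}}{58}$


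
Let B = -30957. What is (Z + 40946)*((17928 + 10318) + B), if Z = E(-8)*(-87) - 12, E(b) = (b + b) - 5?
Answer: -115925071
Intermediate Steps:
E(b) = -5 + 2*b (E(b) = 2*b - 5 = -5 + 2*b)
Z = 1815 (Z = (-5 + 2*(-8))*(-87) - 12 = (-5 - 16)*(-87) - 12 = -21*(-87) - 12 = 1827 - 12 = 1815)
(Z + 40946)*((17928 + 10318) + B) = (1815 + 40946)*((17928 + 10318) - 30957) = 42761*(28246 - 30957) = 42761*(-2711) = -115925071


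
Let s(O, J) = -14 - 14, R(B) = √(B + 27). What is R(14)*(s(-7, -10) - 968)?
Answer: -996*√41 ≈ -6377.5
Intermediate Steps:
R(B) = √(27 + B)
s(O, J) = -28
R(14)*(s(-7, -10) - 968) = √(27 + 14)*(-28 - 968) = √41*(-996) = -996*√41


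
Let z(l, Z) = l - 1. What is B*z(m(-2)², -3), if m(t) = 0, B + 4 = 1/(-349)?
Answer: 1397/349 ≈ 4.0029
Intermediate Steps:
B = -1397/349 (B = -4 + 1/(-349) = -4 - 1/349 = -1397/349 ≈ -4.0029)
z(l, Z) = -1 + l
B*z(m(-2)², -3) = -1397*(-1 + 0²)/349 = -1397*(-1 + 0)/349 = -1397/349*(-1) = 1397/349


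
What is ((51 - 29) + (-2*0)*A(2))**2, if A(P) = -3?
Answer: 484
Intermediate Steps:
((51 - 29) + (-2*0)*A(2))**2 = ((51 - 29) - 2*0*(-3))**2 = (22 + 0*(-3))**2 = (22 + 0)**2 = 22**2 = 484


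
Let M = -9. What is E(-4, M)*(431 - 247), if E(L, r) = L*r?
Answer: 6624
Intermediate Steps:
E(-4, M)*(431 - 247) = (-4*(-9))*(431 - 247) = 36*184 = 6624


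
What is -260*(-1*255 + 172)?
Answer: 21580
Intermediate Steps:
-260*(-1*255 + 172) = -260*(-255 + 172) = -260*(-83) = 21580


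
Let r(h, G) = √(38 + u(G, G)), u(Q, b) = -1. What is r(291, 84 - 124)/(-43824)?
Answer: -√37/43824 ≈ -0.00013880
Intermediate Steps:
r(h, G) = √37 (r(h, G) = √(38 - 1) = √37)
r(291, 84 - 124)/(-43824) = √37/(-43824) = √37*(-1/43824) = -√37/43824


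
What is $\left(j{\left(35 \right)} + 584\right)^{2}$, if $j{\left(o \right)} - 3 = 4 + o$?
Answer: $391876$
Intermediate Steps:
$j{\left(o \right)} = 7 + o$ ($j{\left(o \right)} = 3 + \left(4 + o\right) = 7 + o$)
$\left(j{\left(35 \right)} + 584\right)^{2} = \left(\left(7 + 35\right) + 584\right)^{2} = \left(42 + 584\right)^{2} = 626^{2} = 391876$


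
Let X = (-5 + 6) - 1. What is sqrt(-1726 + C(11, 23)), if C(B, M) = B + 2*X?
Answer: 7*I*sqrt(35) ≈ 41.413*I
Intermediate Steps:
X = 0 (X = 1 - 1 = 0)
C(B, M) = B (C(B, M) = B + 2*0 = B + 0 = B)
sqrt(-1726 + C(11, 23)) = sqrt(-1726 + 11) = sqrt(-1715) = 7*I*sqrt(35)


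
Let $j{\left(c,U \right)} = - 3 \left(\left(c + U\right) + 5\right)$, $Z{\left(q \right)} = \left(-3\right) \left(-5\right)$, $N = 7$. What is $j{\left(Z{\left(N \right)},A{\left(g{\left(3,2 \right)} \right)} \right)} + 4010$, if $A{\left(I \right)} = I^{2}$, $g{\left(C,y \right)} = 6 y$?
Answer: $3518$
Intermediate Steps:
$Z{\left(q \right)} = 15$
$j{\left(c,U \right)} = -15 - 3 U - 3 c$ ($j{\left(c,U \right)} = - 3 \left(\left(U + c\right) + 5\right) = - 3 \left(5 + U + c\right) = -15 - 3 U - 3 c$)
$j{\left(Z{\left(N \right)},A{\left(g{\left(3,2 \right)} \right)} \right)} + 4010 = \left(-15 - 3 \left(6 \cdot 2\right)^{2} - 45\right) + 4010 = \left(-15 - 3 \cdot 12^{2} - 45\right) + 4010 = \left(-15 - 432 - 45\right) + 4010 = -492 + 4010 = 3518$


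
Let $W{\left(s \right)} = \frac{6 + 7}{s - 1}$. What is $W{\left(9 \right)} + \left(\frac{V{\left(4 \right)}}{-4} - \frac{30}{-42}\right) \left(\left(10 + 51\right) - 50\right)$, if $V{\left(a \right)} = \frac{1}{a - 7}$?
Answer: $\frac{1747}{168} \approx 10.399$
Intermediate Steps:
$V{\left(a \right)} = \frac{1}{-7 + a}$
$W{\left(s \right)} = \frac{13}{-1 + s}$
$W{\left(9 \right)} + \left(\frac{V{\left(4 \right)}}{-4} - \frac{30}{-42}\right) \left(\left(10 + 51\right) - 50\right) = \frac{13}{-1 + 9} + \left(\frac{1}{\left(-7 + 4\right) \left(-4\right)} - \frac{30}{-42}\right) \left(\left(10 + 51\right) - 50\right) = \frac{13}{8} + \left(\frac{1}{-3} \left(- \frac{1}{4}\right) - - \frac{5}{7}\right) \left(61 - 50\right) = 13 \cdot \frac{1}{8} + \left(\left(- \frac{1}{3}\right) \left(- \frac{1}{4}\right) + \frac{5}{7}\right) 11 = \frac{13}{8} + \left(\frac{1}{12} + \frac{5}{7}\right) 11 = \frac{13}{8} + \frac{67}{84} \cdot 11 = \frac{13}{8} + \frac{737}{84} = \frac{1747}{168}$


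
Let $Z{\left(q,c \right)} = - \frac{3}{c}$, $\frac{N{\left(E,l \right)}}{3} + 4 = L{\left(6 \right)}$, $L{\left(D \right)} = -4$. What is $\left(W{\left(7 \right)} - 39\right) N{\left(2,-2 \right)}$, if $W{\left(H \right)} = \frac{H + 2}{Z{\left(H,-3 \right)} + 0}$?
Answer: $720$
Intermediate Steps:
$N{\left(E,l \right)} = -24$ ($N{\left(E,l \right)} = -12 + 3 \left(-4\right) = -12 - 12 = -24$)
$W{\left(H \right)} = 2 + H$ ($W{\left(H \right)} = \frac{H + 2}{- \frac{3}{-3} + 0} = \frac{2 + H}{\left(-3\right) \left(- \frac{1}{3}\right) + 0} = \frac{2 + H}{1 + 0} = \frac{2 + H}{1} = \left(2 + H\right) 1 = 2 + H$)
$\left(W{\left(7 \right)} - 39\right) N{\left(2,-2 \right)} = \left(\left(2 + 7\right) - 39\right) \left(-24\right) = \left(9 - 39\right) \left(-24\right) = \left(-30\right) \left(-24\right) = 720$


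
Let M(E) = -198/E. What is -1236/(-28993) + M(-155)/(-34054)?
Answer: 3259162353/76517890705 ≈ 0.042593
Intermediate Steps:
-1236/(-28993) + M(-155)/(-34054) = -1236/(-28993) - 198/(-155)/(-34054) = -1236*(-1/28993) - 198*(-1/155)*(-1/34054) = 1236/28993 + (198/155)*(-1/34054) = 1236/28993 - 99/2639185 = 3259162353/76517890705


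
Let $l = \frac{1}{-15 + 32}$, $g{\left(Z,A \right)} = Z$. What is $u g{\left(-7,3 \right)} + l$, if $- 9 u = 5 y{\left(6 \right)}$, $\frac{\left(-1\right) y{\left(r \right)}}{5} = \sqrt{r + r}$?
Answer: $\frac{1}{17} - \frac{350 \sqrt{3}}{9} \approx -67.299$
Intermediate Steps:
$y{\left(r \right)} = - 5 \sqrt{2} \sqrt{r}$ ($y{\left(r \right)} = - 5 \sqrt{r + r} = - 5 \sqrt{2 r} = - 5 \sqrt{2} \sqrt{r}$)
$l = \frac{1}{17} \approx 0.058824$
$u = \frac{50 \sqrt{3}}{9}$ ($u = - \frac{5 \left(- 5 \sqrt{2} \sqrt{6}\right)}{9} = - \frac{5 \left(- 10 \sqrt{3}\right)}{9} = - \frac{\left(-50\right) \sqrt{3}}{9} = \frac{50 \sqrt{3}}{9} \approx 9.6225$)
$u g{\left(-7,3 \right)} + l = \frac{50 \sqrt{3}}{9} \left(-7\right) + \frac{1}{17} = - \frac{350 \sqrt{3}}{9} + \frac{1}{17} = \frac{1}{17} - \frac{350 \sqrt{3}}{9}$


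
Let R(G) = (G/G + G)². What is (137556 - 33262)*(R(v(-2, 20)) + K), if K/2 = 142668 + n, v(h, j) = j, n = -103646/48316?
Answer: 360007093716640/12079 ≈ 2.9804e+10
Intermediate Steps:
n = -51823/24158 (n = -103646*1/48316 = -51823/24158 ≈ -2.1452)
K = 3446521721/12079 (K = 2*(142668 - 51823/24158) = 2*(3446521721/24158) = 3446521721/12079 ≈ 2.8533e+5)
R(G) = (1 + G)²
(137556 - 33262)*(R(v(-2, 20)) + K) = (137556 - 33262)*((1 + 20)² + 3446521721/12079) = 104294*(21² + 3446521721/12079) = 104294*(441 + 3446521721/12079) = 104294*(3451848560/12079) = 360007093716640/12079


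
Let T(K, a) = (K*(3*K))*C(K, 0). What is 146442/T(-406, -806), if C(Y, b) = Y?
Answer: -24407/33461708 ≈ -0.00072940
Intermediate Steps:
T(K, a) = 3*K³ (T(K, a) = (K*(3*K))*K = (3*K²)*K = 3*K³)
146442/T(-406, -806) = 146442/((3*(-406)³)) = 146442/((3*(-66923416))) = 146442/(-200770248) = 146442*(-1/200770248) = -24407/33461708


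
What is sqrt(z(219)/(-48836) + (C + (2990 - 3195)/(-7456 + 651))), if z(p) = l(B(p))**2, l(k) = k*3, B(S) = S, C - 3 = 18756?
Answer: sqrt(20708189666460438799)/33232898 ≈ 136.93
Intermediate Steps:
C = 18759 (C = 3 + 18756 = 18759)
l(k) = 3*k
z(p) = 9*p**2 (z(p) = (3*p)**2 = 9*p**2)
sqrt(z(219)/(-48836) + (C + (2990 - 3195)/(-7456 + 651))) = sqrt((9*219**2)/(-48836) + (18759 + (2990 - 3195)/(-7456 + 651))) = sqrt((9*47961)*(-1/48836) + (18759 - 205/(-6805))) = sqrt(431649*(-1/48836) + (18759 - 205*(-1/6805))) = sqrt(-431649/48836 + (18759 + 41/1361)) = sqrt(-431649/48836 + 25531040/1361) = sqrt(1246246395151/66465796) = sqrt(20708189666460438799)/33232898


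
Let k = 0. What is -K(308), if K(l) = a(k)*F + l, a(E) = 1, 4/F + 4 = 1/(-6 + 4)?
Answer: -2764/9 ≈ -307.11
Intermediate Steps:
F = -8/9 (F = 4/(-4 + 1/(-6 + 4)) = 4/(-4 + 1/(-2)) = 4/(-4 - 1/2) = 4/(-9/2) = 4*(-2/9) = -8/9 ≈ -0.88889)
K(l) = -8/9 + l (K(l) = 1*(-8/9) + l = -8/9 + l)
-K(308) = -(-8/9 + 308) = -1*2764/9 = -2764/9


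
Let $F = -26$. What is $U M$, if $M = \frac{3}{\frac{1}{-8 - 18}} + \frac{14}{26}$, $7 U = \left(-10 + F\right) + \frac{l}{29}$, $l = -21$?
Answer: $\frac{1072455}{2639} \approx 406.39$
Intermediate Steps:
$U = - \frac{1065}{203}$ ($U = \frac{\left(-10 - 26\right) - \frac{21}{29}}{7} = \frac{-36 - \frac{21}{29}}{7} = \frac{1}{7} \left(- \frac{1065}{29}\right) = - \frac{1065}{203} \approx -5.2463$)
$M = - \frac{1007}{13}$ ($M = \frac{3}{\frac{1}{-26}} + 14 \cdot \frac{1}{26} = \frac{3}{- \frac{1}{26}} + \frac{7}{13} = 3 \left(-26\right) + \frac{7}{13} = -78 + \frac{7}{13} = - \frac{1007}{13} \approx -77.462$)
$U M = \left(- \frac{1065}{203}\right) \left(- \frac{1007}{13}\right) = \frac{1072455}{2639}$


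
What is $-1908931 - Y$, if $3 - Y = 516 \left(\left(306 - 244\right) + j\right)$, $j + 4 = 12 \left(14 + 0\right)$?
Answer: $-1792318$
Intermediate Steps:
$j = 164$ ($j = -4 + 12 \left(14 + 0\right) = -4 + 12 \cdot 14 = -4 + 168 = 164$)
$Y = -116613$ ($Y = 3 - 516 \left(\left(306 - 244\right) + 164\right) = 3 - 516 \left(62 + 164\right) = 3 - 516 \cdot 226 = 3 - 116616 = -116613$)
$-1908931 - Y = -1908931 - -116613 = -1908931 + 116613 = -1792318$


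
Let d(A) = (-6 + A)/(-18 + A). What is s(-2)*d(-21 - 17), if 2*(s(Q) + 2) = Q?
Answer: -33/14 ≈ -2.3571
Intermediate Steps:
s(Q) = -2 + Q/2
d(A) = (-6 + A)/(-18 + A)
s(-2)*d(-21 - 17) = (-2 + (½)*(-2))*((-6 + (-21 - 17))/(-18 + (-21 - 17))) = (-2 - 1)*((-6 - 38)/(-18 - 38)) = -3*(-44)/(-56) = -(-3)*(-44)/56 = -3*11/14 = -33/14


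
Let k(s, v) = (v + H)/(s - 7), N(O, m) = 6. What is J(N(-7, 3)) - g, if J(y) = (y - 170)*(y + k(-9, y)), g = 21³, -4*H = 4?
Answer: -40775/4 ≈ -10194.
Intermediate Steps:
H = -1 (H = -¼*4 = -1)
k(s, v) = (-1 + v)/(-7 + s) (k(s, v) = (v - 1)/(s - 7) = (-1 + v)/(-7 + s))
g = 9261
J(y) = (-170 + y)*(1/16 + 15*y/16) (J(y) = (y - 170)*(y + (-1 + y)/(-7 - 9)) = (-170 + y)*(y + (-1 + y)/(-16)) = (-170 + y)*(y - (-1 + y)/16) = (-170 + y)*(y + (1/16 - y/16)) = (-170 + y)*(1/16 + 15*y/16))
J(N(-7, 3)) - g = (-85/8 - 2549/16*6 + (15/16)*6²) - 1*9261 = (-85/8 - 7647/8 + (15/16)*36) - 9261 = (-85/8 - 7647/8 + 135/4) - 9261 = -3731/4 - 9261 = -40775/4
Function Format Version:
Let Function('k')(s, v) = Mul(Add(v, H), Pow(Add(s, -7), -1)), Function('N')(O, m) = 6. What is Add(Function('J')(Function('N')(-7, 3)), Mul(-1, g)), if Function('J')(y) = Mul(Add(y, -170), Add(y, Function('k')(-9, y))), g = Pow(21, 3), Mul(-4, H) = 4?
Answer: Rational(-40775, 4) ≈ -10194.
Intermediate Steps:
H = -1 (H = Mul(Rational(-1, 4), 4) = -1)
Function('k')(s, v) = Mul(Pow(Add(-7, s), -1), Add(-1, v)) (Function('k')(s, v) = Mul(Add(v, -1), Pow(Add(s, -7), -1)) = Mul(Add(-1, v), Pow(Add(-7, s), -1)) = Mul(Pow(Add(-7, s), -1), Add(-1, v)))
g = 9261
Function('J')(y) = Mul(Add(-170, y), Add(Rational(1, 16), Mul(Rational(15, 16), y))) (Function('J')(y) = Mul(Add(y, -170), Add(y, Mul(Pow(Add(-7, -9), -1), Add(-1, y)))) = Mul(Add(-170, y), Add(y, Mul(Pow(-16, -1), Add(-1, y)))) = Mul(Add(-170, y), Add(y, Mul(Rational(-1, 16), Add(-1, y)))) = Mul(Add(-170, y), Add(y, Add(Rational(1, 16), Mul(Rational(-1, 16), y)))) = Mul(Add(-170, y), Add(Rational(1, 16), Mul(Rational(15, 16), y))))
Add(Function('J')(Function('N')(-7, 3)), Mul(-1, g)) = Add(Add(Rational(-85, 8), Mul(Rational(-2549, 16), 6), Mul(Rational(15, 16), Pow(6, 2))), Mul(-1, 9261)) = Add(Add(Rational(-85, 8), Rational(-7647, 8), Mul(Rational(15, 16), 36)), -9261) = Add(Add(Rational(-85, 8), Rational(-7647, 8), Rational(135, 4)), -9261) = Add(Rational(-3731, 4), -9261) = Rational(-40775, 4)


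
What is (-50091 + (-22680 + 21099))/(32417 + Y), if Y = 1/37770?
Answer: -1951651440/1224390091 ≈ -1.5940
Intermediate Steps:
Y = 1/37770 ≈ 2.6476e-5
(-50091 + (-22680 + 21099))/(32417 + Y) = (-50091 + (-22680 + 21099))/(32417 + 1/37770) = (-50091 - 1581)/(1224390091/37770) = -51672*37770/1224390091 = -1951651440/1224390091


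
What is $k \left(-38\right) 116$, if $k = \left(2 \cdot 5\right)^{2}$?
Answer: $-440800$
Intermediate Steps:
$k = 100$ ($k = 10^{2} = 100$)
$k \left(-38\right) 116 = 100 \left(-38\right) 116 = \left(-3800\right) 116 = -440800$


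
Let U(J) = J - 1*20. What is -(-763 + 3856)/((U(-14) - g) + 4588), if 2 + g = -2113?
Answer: -1031/2223 ≈ -0.46379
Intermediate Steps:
g = -2115 (g = -2 - 2113 = -2115)
U(J) = -20 + J (U(J) = J - 20 = -20 + J)
-(-763 + 3856)/((U(-14) - g) + 4588) = -(-763 + 3856)/(((-20 - 14) - 1*(-2115)) + 4588) = -3093/((-34 + 2115) + 4588) = -3093/(2081 + 4588) = -3093/6669 = -1*1031/2223 = -1031/2223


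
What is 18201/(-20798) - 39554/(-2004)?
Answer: 98271161/5209899 ≈ 18.862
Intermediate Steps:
18201/(-20798) - 39554/(-2004) = 18201*(-1/20798) - 39554*(-1/2004) = -18201/20798 + 19777/1002 = 98271161/5209899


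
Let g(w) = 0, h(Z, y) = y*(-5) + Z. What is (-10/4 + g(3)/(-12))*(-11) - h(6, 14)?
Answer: 183/2 ≈ 91.500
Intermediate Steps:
h(Z, y) = Z - 5*y (h(Z, y) = -5*y + Z = Z - 5*y)
(-10/4 + g(3)/(-12))*(-11) - h(6, 14) = (-10/4 + 0/(-12))*(-11) - (6 - 5*14) = (-10*1/4 + 0*(-1/12))*(-11) - (6 - 70) = (-5/2 + 0)*(-11) - 1*(-64) = -5/2*(-11) + 64 = 55/2 + 64 = 183/2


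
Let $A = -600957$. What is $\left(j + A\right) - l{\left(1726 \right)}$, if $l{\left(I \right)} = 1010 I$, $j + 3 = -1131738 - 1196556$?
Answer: $-4672514$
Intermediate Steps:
$j = -2328297$ ($j = -3 - 2328294 = -2328297$)
$\left(j + A\right) - l{\left(1726 \right)} = \left(-2328297 - 600957\right) - 1010 \cdot 1726 = -2929254 - 1743260 = -4672514$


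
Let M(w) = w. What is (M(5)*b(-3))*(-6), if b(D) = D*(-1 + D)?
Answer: -360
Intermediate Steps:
(M(5)*b(-3))*(-6) = (5*(-3*(-1 - 3)))*(-6) = (5*(-3*(-4)))*(-6) = (5*12)*(-6) = 60*(-6) = -360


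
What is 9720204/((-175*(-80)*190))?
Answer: 2430051/665000 ≈ 3.6542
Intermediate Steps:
9720204/((-175*(-80)*190)) = 9720204/((14000*190)) = 9720204/2660000 = 9720204*(1/2660000) = 2430051/665000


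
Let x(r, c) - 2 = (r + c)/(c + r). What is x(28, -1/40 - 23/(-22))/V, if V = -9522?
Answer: -1/3174 ≈ -0.00031506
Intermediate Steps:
x(r, c) = 3 (x(r, c) = 2 + (r + c)/(c + r) = 2 + (c + r)/(c + r) = 2 + 1 = 3)
x(28, -1/40 - 23/(-22))/V = 3/(-9522) = 3*(-1/9522) = -1/3174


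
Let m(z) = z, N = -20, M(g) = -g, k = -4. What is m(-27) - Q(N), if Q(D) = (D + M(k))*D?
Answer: -347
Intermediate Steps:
Q(D) = D*(4 + D) (Q(D) = (D - 1*(-4))*D = (D + 4)*D = (4 + D)*D = D*(4 + D))
m(-27) - Q(N) = -27 - (-20)*(4 - 20) = -27 - (-20)*(-16) = -27 - 1*320 = -27 - 320 = -347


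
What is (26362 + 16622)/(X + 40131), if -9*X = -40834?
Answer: 386856/402013 ≈ 0.96230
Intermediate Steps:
X = 40834/9 (X = -1/9*(-40834) = 40834/9 ≈ 4537.1)
(26362 + 16622)/(X + 40131) = (26362 + 16622)/(40834/9 + 40131) = 42984/(402013/9) = 42984*(9/402013) = 386856/402013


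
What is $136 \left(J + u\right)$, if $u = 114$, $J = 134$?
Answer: $33728$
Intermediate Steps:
$136 \left(J + u\right) = 136 \left(134 + 114\right) = 136 \cdot 248 = 33728$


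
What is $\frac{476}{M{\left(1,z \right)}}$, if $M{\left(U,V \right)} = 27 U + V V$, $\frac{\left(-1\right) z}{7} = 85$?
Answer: $\frac{119}{88513} \approx 0.0013444$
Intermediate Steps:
$z = -595$ ($z = \left(-7\right) 85 = -595$)
$M{\left(U,V \right)} = V^{2} + 27 U$ ($M{\left(U,V \right)} = 27 U + V^{2} = V^{2} + 27 U$)
$\frac{476}{M{\left(1,z \right)}} = \frac{476}{\left(-595\right)^{2} + 27 \cdot 1} = \frac{476}{354025 + 27} = \frac{476}{354052} = 476 \cdot \frac{1}{354052} = \frac{119}{88513}$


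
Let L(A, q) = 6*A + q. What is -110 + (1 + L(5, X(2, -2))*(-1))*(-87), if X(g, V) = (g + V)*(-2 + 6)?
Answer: 2413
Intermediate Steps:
X(g, V) = 4*V + 4*g (X(g, V) = (V + g)*4 = 4*V + 4*g)
L(A, q) = q + 6*A
-110 + (1 + L(5, X(2, -2))*(-1))*(-87) = -110 + (1 + ((4*(-2) + 4*2) + 6*5)*(-1))*(-87) = -110 + (1 + ((-8 + 8) + 30)*(-1))*(-87) = -110 + (1 + (0 + 30)*(-1))*(-87) = -110 + (1 + 30*(-1))*(-87) = -110 + (1 - 30)*(-87) = -110 - 29*(-87) = -110 + 2523 = 2413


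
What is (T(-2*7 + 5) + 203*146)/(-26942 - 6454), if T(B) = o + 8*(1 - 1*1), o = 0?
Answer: -14819/16698 ≈ -0.88747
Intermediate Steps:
T(B) = 0 (T(B) = 0 + 8*(1 - 1*1) = 0 + 8*(1 - 1) = 0 + 8*0 = 0 + 0 = 0)
(T(-2*7 + 5) + 203*146)/(-26942 - 6454) = (0 + 203*146)/(-26942 - 6454) = (0 + 29638)/(-33396) = 29638*(-1/33396) = -14819/16698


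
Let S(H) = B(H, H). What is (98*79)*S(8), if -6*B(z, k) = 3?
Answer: -3871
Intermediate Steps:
B(z, k) = -½ (B(z, k) = -⅙*3 = -½)
S(H) = -½
(98*79)*S(8) = (98*79)*(-½) = 7742*(-½) = -3871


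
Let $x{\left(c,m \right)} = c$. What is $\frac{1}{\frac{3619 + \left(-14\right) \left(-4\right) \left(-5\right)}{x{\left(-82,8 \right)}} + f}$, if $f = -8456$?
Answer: $- \frac{82}{696731} \approx -0.00011769$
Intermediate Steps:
$\frac{1}{\frac{3619 + \left(-14\right) \left(-4\right) \left(-5\right)}{x{\left(-82,8 \right)}} + f} = \frac{1}{\frac{3619 + \left(-14\right) \left(-4\right) \left(-5\right)}{-82} - 8456} = \frac{1}{\left(3619 + 56 \left(-5\right)\right) \left(- \frac{1}{82}\right) - 8456} = \frac{1}{\left(3619 - 280\right) \left(- \frac{1}{82}\right) - 8456} = \frac{1}{3339 \left(- \frac{1}{82}\right) - 8456} = \frac{1}{- \frac{3339}{82} - 8456} = \frac{1}{- \frac{696731}{82}} = - \frac{82}{696731}$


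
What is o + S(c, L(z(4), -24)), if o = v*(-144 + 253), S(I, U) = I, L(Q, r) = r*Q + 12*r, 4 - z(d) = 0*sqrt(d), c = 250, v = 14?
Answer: 1776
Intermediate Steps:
z(d) = 4 (z(d) = 4 - 0*sqrt(d) = 4 - 1*0 = 4 + 0 = 4)
L(Q, r) = 12*r + Q*r (L(Q, r) = Q*r + 12*r = 12*r + Q*r)
o = 1526 (o = 14*(-144 + 253) = 14*109 = 1526)
o + S(c, L(z(4), -24)) = 1526 + 250 = 1776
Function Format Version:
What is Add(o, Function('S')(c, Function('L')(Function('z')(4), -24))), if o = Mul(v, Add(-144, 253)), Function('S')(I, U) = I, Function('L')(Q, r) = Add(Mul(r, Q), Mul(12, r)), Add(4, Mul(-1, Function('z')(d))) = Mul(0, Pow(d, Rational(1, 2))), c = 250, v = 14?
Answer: 1776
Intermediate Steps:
Function('z')(d) = 4 (Function('z')(d) = Add(4, Mul(-1, Mul(0, Pow(d, Rational(1, 2))))) = Add(4, Mul(-1, 0)) = Add(4, 0) = 4)
Function('L')(Q, r) = Add(Mul(12, r), Mul(Q, r)) (Function('L')(Q, r) = Add(Mul(Q, r), Mul(12, r)) = Add(Mul(12, r), Mul(Q, r)))
o = 1526 (o = Mul(14, Add(-144, 253)) = Mul(14, 109) = 1526)
Add(o, Function('S')(c, Function('L')(Function('z')(4), -24))) = Add(1526, 250) = 1776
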